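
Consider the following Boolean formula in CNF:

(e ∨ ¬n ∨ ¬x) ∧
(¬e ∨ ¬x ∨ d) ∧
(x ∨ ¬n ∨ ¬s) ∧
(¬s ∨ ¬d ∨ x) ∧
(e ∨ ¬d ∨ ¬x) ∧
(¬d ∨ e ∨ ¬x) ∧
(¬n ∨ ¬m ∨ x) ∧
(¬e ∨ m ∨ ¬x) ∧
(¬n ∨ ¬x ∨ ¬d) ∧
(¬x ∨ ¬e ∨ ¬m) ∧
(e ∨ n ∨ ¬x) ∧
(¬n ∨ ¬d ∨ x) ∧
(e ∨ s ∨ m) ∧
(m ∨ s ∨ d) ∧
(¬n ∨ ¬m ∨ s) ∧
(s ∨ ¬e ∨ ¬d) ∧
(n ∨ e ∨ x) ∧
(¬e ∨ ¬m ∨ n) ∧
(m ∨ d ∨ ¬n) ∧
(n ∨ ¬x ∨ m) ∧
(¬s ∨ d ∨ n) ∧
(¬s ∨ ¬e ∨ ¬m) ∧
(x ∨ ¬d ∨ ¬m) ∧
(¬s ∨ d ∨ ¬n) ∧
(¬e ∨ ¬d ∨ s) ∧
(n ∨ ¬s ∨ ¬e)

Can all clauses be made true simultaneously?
No

No, the formula is not satisfiable.

No assignment of truth values to the variables can make all 26 clauses true simultaneously.

The formula is UNSAT (unsatisfiable).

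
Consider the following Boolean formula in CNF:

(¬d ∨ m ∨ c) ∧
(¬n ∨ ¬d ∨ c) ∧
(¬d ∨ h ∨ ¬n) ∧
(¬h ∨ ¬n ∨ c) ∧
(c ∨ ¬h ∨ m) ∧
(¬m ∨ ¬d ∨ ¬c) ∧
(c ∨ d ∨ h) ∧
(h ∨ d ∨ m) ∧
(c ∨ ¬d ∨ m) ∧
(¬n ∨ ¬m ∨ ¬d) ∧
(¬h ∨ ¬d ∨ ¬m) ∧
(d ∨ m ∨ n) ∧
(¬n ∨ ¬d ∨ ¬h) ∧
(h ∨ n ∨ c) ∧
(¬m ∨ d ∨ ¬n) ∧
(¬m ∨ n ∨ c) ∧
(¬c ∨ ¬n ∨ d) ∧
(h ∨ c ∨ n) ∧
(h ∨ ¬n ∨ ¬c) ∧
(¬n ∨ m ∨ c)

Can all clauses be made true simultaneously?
Yes

Yes, the formula is satisfiable.

One satisfying assignment is: c=True, h=True, m=True, n=False, d=False

Verification: With this assignment, all 20 clauses evaluate to true.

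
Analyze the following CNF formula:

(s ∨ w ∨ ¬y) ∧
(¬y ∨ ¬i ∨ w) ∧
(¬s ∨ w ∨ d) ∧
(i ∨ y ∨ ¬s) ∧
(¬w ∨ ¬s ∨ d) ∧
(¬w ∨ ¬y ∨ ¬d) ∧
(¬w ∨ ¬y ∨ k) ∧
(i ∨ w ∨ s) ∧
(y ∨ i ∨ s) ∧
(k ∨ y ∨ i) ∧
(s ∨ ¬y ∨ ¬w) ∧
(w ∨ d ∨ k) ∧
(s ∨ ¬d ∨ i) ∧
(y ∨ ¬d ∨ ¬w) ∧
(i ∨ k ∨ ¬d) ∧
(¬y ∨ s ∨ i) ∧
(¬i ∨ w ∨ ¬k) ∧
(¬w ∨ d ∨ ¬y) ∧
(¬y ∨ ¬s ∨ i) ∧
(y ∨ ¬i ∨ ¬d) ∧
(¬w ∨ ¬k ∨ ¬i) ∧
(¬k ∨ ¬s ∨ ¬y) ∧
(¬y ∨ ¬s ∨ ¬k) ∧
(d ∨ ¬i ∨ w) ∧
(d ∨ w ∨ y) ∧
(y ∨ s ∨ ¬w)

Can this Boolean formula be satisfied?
No

No, the formula is not satisfiable.

No assignment of truth values to the variables can make all 26 clauses true simultaneously.

The formula is UNSAT (unsatisfiable).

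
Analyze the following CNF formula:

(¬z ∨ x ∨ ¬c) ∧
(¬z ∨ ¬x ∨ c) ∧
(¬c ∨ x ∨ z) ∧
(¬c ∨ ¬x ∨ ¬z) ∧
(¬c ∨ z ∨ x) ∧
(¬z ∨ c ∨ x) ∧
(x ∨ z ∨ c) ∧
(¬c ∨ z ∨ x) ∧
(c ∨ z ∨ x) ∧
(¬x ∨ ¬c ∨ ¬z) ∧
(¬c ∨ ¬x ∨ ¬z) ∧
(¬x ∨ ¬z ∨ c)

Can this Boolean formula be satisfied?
Yes

Yes, the formula is satisfiable.

One satisfying assignment is: z=False, x=True, c=False

Verification: With this assignment, all 12 clauses evaluate to true.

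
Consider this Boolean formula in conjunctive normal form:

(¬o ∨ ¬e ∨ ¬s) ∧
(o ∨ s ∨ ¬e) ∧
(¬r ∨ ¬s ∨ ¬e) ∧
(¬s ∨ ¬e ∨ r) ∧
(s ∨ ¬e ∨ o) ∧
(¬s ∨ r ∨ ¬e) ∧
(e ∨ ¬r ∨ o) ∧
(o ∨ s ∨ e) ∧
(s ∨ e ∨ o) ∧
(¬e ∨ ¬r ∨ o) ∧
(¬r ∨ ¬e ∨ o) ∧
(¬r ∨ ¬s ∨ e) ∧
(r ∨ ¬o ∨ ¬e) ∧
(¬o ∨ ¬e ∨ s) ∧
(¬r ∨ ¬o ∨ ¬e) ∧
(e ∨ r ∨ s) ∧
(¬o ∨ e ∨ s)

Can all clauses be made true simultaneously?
Yes

Yes, the formula is satisfiable.

One satisfying assignment is: r=False, e=False, o=False, s=True

Verification: With this assignment, all 17 clauses evaluate to true.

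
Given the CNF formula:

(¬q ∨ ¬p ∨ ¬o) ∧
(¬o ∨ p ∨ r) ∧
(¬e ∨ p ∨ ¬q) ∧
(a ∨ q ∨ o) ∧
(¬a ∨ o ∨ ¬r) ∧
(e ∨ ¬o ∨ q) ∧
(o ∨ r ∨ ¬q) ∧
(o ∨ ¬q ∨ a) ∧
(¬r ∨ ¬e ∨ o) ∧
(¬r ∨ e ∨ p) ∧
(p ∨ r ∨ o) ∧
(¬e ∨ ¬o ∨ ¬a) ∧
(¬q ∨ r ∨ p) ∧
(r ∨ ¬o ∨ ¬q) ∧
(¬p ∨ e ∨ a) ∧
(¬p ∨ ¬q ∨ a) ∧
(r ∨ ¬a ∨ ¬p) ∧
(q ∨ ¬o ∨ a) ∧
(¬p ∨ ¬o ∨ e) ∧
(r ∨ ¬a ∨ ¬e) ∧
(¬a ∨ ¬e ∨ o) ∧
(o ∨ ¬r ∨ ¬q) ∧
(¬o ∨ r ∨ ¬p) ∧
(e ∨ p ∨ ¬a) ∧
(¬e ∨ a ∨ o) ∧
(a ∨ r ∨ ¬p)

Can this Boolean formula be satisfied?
No

No, the formula is not satisfiable.

No assignment of truth values to the variables can make all 26 clauses true simultaneously.

The formula is UNSAT (unsatisfiable).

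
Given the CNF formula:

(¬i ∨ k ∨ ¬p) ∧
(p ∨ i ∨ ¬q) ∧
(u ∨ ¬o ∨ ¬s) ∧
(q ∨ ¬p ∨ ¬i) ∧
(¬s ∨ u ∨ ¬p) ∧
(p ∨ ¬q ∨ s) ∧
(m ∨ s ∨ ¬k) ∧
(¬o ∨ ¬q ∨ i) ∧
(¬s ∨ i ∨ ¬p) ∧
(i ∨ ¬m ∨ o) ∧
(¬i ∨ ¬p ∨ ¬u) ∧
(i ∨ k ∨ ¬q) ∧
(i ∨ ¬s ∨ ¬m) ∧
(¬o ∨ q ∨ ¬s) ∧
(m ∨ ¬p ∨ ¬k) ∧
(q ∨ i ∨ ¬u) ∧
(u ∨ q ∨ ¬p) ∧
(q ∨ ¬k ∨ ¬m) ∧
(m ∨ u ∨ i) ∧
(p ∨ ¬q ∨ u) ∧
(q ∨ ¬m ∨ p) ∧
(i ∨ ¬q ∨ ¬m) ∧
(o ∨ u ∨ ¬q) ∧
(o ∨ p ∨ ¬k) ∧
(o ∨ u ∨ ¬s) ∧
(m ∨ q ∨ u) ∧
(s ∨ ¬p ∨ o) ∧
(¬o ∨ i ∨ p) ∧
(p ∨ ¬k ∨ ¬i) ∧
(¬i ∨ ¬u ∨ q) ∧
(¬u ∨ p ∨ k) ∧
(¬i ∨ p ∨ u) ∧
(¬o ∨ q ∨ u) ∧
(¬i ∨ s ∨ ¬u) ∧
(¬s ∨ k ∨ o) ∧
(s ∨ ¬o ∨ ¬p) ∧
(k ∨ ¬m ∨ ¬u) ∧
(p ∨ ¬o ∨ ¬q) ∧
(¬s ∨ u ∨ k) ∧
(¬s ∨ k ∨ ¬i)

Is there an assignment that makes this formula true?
No

No, the formula is not satisfiable.

No assignment of truth values to the variables can make all 40 clauses true simultaneously.

The formula is UNSAT (unsatisfiable).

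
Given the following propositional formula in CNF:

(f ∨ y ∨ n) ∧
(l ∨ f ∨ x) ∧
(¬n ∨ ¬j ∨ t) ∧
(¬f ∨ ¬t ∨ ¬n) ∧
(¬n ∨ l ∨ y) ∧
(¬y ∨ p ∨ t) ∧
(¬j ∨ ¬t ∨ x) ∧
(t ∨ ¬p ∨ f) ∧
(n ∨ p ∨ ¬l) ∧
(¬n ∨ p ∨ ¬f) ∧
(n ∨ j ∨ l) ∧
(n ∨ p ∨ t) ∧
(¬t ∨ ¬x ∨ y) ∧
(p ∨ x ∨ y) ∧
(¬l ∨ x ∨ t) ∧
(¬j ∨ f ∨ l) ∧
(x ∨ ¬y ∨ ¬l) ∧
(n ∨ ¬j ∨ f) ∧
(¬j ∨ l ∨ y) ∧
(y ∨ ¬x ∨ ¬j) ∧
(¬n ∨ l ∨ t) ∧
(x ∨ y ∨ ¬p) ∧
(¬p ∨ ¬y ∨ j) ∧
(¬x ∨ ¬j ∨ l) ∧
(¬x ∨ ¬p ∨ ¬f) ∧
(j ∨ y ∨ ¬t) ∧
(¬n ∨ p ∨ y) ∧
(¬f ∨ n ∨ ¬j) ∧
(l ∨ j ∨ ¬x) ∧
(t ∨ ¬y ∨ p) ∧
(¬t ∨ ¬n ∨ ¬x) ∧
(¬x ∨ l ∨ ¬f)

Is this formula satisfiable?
No

No, the formula is not satisfiable.

No assignment of truth values to the variables can make all 32 clauses true simultaneously.

The formula is UNSAT (unsatisfiable).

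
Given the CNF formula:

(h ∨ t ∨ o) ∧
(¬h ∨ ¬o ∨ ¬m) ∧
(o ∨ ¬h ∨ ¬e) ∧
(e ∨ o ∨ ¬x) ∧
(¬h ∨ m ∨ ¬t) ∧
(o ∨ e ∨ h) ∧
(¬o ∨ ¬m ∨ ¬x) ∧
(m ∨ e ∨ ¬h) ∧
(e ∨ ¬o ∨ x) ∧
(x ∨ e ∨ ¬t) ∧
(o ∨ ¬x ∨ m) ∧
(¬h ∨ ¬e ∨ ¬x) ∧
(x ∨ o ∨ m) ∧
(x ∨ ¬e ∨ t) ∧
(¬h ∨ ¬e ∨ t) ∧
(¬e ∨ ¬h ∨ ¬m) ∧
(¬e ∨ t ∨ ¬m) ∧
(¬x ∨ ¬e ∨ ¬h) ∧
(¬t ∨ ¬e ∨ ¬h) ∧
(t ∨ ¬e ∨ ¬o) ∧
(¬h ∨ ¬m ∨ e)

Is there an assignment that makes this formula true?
Yes

Yes, the formula is satisfiable.

One satisfying assignment is: m=False, x=True, e=False, h=False, t=False, o=True

Verification: With this assignment, all 21 clauses evaluate to true.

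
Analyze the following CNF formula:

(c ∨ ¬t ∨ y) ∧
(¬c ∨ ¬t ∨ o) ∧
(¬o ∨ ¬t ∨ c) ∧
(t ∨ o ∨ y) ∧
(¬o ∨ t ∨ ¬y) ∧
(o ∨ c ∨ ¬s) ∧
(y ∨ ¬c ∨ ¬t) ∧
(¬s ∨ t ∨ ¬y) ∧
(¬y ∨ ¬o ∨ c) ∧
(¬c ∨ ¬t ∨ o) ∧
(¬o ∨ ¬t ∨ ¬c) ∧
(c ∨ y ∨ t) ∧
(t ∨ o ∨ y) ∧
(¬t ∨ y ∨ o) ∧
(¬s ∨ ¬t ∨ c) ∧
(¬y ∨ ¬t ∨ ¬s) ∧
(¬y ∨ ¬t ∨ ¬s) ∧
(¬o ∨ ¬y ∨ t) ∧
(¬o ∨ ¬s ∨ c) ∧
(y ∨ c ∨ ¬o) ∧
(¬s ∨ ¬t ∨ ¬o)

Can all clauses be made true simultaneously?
Yes

Yes, the formula is satisfiable.

One satisfying assignment is: s=False, o=True, y=False, t=False, c=True

Verification: With this assignment, all 21 clauses evaluate to true.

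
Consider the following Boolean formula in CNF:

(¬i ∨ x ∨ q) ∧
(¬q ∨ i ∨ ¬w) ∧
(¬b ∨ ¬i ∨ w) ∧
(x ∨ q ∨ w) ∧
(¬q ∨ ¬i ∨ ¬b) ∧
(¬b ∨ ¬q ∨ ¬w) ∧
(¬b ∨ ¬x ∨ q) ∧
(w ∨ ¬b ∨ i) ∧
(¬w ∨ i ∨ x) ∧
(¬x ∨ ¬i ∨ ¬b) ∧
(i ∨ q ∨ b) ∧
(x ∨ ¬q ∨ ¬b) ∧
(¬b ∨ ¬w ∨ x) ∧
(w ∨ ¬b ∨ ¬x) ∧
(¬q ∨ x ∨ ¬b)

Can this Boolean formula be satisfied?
Yes

Yes, the formula is satisfiable.

One satisfying assignment is: i=False, q=True, b=False, w=False, x=False

Verification: With this assignment, all 15 clauses evaluate to true.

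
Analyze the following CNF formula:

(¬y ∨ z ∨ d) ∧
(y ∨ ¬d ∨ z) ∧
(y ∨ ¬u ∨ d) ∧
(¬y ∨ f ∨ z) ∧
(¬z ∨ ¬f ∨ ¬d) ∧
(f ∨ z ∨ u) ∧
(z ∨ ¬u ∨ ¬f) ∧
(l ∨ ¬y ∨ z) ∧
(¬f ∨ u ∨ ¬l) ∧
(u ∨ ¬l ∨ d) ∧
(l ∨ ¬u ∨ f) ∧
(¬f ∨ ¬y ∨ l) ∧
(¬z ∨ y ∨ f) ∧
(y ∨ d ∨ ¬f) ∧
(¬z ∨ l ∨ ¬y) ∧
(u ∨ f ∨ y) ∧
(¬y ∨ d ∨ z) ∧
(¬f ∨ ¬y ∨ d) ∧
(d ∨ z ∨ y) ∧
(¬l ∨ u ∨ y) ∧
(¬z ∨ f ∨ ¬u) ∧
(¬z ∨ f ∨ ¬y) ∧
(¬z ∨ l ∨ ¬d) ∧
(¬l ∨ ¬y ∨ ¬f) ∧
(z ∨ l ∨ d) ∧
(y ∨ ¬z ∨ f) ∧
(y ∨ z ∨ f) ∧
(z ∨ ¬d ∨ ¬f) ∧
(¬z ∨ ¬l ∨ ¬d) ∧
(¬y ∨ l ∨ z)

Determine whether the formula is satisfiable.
No

No, the formula is not satisfiable.

No assignment of truth values to the variables can make all 30 clauses true simultaneously.

The formula is UNSAT (unsatisfiable).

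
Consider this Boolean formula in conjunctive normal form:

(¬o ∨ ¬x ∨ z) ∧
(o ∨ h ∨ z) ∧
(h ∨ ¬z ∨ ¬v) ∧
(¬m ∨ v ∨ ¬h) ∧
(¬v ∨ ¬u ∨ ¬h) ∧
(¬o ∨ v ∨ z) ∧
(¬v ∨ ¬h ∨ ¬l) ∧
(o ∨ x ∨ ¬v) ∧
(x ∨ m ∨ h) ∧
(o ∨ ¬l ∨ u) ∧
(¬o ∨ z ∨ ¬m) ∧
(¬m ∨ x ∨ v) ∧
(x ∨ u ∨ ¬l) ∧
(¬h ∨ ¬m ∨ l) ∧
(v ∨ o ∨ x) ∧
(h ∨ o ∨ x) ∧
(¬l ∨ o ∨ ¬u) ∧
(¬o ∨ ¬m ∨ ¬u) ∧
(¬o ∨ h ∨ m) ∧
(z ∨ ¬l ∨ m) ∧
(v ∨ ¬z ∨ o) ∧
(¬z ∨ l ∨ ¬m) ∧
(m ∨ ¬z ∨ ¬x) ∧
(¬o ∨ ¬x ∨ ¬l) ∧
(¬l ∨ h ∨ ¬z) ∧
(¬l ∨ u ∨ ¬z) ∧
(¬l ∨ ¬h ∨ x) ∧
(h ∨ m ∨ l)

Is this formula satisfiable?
Yes

Yes, the formula is satisfiable.

One satisfying assignment is: l=False, v=False, u=False, h=True, x=False, z=True, m=False, o=True

Verification: With this assignment, all 28 clauses evaluate to true.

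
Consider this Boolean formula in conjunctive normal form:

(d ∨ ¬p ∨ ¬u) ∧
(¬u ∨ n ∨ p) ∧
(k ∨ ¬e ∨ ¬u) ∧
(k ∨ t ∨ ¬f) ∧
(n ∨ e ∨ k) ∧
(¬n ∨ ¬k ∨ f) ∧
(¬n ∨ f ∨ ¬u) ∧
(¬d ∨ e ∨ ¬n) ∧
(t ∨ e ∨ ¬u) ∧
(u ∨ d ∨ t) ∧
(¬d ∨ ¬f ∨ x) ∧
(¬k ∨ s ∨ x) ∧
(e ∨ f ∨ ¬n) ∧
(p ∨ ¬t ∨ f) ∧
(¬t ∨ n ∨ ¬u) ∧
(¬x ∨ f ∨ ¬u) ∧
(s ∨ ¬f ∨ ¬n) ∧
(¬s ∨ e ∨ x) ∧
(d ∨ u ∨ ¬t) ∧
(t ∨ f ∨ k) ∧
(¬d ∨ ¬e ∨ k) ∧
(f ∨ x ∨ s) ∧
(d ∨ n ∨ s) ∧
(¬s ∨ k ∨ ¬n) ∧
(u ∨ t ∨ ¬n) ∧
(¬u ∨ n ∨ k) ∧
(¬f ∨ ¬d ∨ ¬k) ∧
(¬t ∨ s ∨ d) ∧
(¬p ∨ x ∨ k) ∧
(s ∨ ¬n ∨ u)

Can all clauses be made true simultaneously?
Yes

Yes, the formula is satisfiable.

One satisfying assignment is: f=False, t=False, p=False, x=True, d=True, s=False, e=False, u=False, n=False, k=True

Verification: With this assignment, all 30 clauses evaluate to true.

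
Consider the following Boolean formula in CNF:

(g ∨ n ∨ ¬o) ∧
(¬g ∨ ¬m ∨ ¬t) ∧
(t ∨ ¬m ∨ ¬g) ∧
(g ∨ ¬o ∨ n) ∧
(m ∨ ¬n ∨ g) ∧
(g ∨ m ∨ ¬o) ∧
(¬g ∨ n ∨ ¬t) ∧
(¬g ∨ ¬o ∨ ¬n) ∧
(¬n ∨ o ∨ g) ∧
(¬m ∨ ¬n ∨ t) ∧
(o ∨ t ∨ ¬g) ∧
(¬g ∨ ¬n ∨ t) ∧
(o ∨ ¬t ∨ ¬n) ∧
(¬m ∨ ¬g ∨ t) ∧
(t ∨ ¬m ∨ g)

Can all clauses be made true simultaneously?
Yes

Yes, the formula is satisfiable.

One satisfying assignment is: o=False, g=False, m=False, t=False, n=False

Verification: With this assignment, all 15 clauses evaluate to true.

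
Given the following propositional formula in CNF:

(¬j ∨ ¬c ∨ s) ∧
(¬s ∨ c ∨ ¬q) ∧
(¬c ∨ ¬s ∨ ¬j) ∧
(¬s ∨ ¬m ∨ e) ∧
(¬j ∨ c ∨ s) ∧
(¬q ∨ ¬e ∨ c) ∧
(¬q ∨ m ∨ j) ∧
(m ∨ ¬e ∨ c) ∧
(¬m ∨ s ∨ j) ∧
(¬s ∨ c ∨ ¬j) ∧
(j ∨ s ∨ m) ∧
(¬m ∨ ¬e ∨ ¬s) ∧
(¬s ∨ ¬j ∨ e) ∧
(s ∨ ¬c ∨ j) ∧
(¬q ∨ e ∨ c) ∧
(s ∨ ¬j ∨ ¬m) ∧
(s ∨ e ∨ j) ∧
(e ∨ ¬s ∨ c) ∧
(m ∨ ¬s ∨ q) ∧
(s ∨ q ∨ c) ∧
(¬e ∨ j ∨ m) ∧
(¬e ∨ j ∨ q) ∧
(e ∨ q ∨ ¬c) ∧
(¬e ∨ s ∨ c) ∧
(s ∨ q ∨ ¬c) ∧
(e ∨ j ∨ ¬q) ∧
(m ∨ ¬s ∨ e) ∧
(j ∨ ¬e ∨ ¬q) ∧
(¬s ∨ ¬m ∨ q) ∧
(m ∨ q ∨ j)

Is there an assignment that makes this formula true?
No

No, the formula is not satisfiable.

No assignment of truth values to the variables can make all 30 clauses true simultaneously.

The formula is UNSAT (unsatisfiable).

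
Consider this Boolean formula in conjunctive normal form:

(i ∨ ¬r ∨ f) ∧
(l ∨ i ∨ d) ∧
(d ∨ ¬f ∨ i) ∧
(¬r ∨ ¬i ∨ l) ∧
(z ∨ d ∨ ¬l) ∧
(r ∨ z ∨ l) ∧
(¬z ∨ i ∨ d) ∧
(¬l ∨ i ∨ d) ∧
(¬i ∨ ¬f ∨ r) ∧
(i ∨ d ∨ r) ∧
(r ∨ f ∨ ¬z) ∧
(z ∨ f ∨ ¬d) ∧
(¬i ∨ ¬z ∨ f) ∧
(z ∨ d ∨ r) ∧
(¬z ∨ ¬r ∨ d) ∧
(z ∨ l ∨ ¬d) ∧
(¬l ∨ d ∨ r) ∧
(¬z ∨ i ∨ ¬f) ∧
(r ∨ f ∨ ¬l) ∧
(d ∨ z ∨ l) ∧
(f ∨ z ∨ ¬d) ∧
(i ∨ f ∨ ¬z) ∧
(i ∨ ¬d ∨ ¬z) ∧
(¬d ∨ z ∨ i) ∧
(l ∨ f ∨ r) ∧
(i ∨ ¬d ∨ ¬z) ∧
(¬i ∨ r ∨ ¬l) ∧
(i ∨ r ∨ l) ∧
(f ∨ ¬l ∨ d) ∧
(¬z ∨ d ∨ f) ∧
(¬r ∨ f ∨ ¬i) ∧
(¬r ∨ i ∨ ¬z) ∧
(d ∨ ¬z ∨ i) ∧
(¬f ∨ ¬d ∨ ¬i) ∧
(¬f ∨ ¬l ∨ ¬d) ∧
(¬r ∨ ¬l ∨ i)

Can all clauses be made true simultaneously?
No

No, the formula is not satisfiable.

No assignment of truth values to the variables can make all 36 clauses true simultaneously.

The formula is UNSAT (unsatisfiable).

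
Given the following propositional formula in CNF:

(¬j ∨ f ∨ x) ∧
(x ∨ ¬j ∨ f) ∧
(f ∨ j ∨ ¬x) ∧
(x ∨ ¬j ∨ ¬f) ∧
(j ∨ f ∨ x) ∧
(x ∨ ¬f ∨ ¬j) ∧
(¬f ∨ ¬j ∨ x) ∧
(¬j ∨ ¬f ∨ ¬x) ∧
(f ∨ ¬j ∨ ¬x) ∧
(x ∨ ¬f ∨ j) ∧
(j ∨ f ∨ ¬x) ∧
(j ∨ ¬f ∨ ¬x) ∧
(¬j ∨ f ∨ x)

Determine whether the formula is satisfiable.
No

No, the formula is not satisfiable.

No assignment of truth values to the variables can make all 13 clauses true simultaneously.

The formula is UNSAT (unsatisfiable).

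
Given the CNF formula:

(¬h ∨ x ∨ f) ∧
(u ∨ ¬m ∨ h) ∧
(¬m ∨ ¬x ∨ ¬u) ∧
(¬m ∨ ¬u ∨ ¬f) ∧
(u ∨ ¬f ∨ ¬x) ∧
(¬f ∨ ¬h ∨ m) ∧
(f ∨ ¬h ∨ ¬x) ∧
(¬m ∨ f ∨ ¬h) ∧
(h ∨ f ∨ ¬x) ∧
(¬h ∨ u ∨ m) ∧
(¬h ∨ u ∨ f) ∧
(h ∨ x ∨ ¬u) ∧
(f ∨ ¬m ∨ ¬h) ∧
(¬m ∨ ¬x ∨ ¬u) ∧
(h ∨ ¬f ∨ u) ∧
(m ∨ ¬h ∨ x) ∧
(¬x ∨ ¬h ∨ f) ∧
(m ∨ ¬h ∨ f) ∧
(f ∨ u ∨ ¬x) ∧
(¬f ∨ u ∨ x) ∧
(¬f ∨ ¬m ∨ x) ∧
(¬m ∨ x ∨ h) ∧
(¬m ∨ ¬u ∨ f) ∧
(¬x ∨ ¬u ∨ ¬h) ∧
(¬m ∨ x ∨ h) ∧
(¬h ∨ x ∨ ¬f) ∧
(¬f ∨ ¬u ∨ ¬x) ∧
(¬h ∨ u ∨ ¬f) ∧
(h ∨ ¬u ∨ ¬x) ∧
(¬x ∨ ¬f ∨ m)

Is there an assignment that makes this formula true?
Yes

Yes, the formula is satisfiable.

One satisfying assignment is: u=False, h=False, m=False, x=False, f=False

Verification: With this assignment, all 30 clauses evaluate to true.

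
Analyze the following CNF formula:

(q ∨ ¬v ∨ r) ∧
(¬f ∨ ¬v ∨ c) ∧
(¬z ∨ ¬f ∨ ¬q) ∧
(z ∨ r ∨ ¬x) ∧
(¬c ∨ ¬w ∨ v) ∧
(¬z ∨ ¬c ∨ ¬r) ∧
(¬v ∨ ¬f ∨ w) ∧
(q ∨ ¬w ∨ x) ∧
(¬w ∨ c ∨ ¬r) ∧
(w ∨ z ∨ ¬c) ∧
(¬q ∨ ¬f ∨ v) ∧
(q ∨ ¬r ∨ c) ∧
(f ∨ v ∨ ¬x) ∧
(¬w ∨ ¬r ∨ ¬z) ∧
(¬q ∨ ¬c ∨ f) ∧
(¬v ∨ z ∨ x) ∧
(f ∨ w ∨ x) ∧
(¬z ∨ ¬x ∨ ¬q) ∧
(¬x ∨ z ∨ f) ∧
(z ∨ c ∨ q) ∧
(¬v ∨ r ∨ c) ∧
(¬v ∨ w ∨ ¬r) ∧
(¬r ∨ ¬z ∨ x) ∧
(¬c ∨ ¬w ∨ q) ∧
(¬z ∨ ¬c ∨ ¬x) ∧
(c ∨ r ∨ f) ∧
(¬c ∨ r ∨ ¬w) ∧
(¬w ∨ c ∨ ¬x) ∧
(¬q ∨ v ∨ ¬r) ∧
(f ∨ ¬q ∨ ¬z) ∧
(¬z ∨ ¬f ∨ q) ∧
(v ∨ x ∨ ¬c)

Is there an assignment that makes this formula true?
Yes

Yes, the formula is satisfiable.

One satisfying assignment is: x=True, r=True, v=True, c=True, f=True, z=False, q=True, w=True

Verification: With this assignment, all 32 clauses evaluate to true.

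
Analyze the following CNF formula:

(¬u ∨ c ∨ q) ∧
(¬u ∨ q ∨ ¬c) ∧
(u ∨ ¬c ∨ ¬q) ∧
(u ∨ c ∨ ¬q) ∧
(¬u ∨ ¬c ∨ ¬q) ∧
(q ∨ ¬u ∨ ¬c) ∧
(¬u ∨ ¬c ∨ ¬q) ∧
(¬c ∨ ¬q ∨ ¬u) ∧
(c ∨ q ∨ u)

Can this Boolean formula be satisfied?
Yes

Yes, the formula is satisfiable.

One satisfying assignment is: q=False, c=True, u=False

Verification: With this assignment, all 9 clauses evaluate to true.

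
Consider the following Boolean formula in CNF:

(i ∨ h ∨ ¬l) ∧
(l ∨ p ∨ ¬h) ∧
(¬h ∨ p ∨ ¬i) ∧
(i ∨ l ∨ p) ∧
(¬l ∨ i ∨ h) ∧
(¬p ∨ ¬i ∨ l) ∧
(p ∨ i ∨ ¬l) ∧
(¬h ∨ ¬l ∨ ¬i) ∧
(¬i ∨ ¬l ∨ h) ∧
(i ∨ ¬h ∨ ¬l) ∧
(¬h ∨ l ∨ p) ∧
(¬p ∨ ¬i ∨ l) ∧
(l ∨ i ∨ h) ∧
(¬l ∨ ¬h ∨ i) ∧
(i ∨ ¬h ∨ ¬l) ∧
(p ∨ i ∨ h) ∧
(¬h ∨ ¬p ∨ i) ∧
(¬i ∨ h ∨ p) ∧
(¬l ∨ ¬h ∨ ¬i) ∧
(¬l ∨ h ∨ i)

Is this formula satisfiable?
No

No, the formula is not satisfiable.

No assignment of truth values to the variables can make all 20 clauses true simultaneously.

The formula is UNSAT (unsatisfiable).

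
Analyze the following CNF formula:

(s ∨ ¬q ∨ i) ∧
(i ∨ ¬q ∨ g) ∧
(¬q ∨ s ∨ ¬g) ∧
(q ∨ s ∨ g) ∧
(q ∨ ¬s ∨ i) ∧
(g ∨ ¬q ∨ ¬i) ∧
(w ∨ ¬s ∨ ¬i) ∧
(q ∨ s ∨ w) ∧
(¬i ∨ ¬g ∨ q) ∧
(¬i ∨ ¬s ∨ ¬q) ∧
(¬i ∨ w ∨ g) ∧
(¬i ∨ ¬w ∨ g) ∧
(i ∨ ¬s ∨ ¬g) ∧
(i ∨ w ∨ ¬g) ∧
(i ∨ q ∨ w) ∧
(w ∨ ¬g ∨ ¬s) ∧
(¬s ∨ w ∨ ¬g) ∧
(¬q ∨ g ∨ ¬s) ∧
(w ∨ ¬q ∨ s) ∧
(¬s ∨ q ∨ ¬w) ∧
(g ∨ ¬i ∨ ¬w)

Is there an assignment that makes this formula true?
Yes

Yes, the formula is satisfiable.

One satisfying assignment is: g=True, s=False, i=False, w=True, q=False

Verification: With this assignment, all 21 clauses evaluate to true.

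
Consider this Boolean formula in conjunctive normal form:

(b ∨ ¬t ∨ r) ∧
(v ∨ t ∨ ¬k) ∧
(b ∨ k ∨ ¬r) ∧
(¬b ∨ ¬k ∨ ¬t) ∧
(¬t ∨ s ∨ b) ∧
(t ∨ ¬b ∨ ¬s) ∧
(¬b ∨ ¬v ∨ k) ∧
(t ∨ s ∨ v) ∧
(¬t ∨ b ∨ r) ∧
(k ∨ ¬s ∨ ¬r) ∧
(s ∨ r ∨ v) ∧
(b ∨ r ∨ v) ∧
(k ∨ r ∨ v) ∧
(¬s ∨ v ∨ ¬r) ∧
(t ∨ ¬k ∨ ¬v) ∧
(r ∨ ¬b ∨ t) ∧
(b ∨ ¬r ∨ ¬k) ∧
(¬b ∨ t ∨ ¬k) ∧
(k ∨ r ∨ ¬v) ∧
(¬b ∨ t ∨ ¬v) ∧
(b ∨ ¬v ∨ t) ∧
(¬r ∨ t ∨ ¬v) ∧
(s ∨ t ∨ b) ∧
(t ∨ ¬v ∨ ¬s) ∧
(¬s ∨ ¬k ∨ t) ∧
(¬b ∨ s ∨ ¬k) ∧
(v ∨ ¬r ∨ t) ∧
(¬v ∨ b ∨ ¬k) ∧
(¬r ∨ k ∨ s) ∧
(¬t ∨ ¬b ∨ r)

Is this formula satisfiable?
No

No, the formula is not satisfiable.

No assignment of truth values to the variables can make all 30 clauses true simultaneously.

The formula is UNSAT (unsatisfiable).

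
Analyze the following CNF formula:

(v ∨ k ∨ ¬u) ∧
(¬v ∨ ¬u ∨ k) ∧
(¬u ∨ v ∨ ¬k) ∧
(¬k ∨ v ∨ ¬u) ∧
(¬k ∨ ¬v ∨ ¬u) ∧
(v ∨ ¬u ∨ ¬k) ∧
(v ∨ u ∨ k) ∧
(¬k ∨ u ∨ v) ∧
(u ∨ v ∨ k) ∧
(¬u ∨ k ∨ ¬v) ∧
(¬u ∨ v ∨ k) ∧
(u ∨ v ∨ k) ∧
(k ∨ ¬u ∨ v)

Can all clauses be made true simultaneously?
Yes

Yes, the formula is satisfiable.

One satisfying assignment is: v=True, u=False, k=False

Verification: With this assignment, all 13 clauses evaluate to true.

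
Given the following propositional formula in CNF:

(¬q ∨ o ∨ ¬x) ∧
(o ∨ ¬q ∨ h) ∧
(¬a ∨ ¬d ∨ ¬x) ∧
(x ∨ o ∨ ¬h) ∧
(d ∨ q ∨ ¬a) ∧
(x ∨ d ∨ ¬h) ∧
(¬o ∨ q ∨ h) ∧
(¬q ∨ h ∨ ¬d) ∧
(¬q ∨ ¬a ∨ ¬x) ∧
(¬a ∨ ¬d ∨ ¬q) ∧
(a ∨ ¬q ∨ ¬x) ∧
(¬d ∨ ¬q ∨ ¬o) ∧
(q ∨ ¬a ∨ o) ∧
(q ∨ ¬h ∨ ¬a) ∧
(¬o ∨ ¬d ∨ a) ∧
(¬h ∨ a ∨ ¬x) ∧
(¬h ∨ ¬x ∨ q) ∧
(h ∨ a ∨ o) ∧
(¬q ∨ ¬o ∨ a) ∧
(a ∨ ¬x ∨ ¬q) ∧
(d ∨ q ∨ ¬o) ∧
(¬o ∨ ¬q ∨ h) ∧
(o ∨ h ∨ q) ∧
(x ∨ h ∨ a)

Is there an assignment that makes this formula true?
No

No, the formula is not satisfiable.

No assignment of truth values to the variables can make all 24 clauses true simultaneously.

The formula is UNSAT (unsatisfiable).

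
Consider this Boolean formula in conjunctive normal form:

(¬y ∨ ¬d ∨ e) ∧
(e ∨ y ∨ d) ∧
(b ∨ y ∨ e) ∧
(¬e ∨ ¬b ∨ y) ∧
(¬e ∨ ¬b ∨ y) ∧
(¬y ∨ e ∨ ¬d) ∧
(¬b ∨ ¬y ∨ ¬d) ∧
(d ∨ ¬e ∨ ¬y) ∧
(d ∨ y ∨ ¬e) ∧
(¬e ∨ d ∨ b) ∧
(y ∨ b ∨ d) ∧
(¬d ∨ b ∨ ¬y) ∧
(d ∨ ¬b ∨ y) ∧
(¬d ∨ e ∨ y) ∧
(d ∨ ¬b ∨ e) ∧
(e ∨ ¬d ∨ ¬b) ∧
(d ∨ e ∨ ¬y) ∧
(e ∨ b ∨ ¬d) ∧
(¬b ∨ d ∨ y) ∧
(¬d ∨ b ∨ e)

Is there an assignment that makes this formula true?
Yes

Yes, the formula is satisfiable.

One satisfying assignment is: b=False, e=True, y=False, d=True

Verification: With this assignment, all 20 clauses evaluate to true.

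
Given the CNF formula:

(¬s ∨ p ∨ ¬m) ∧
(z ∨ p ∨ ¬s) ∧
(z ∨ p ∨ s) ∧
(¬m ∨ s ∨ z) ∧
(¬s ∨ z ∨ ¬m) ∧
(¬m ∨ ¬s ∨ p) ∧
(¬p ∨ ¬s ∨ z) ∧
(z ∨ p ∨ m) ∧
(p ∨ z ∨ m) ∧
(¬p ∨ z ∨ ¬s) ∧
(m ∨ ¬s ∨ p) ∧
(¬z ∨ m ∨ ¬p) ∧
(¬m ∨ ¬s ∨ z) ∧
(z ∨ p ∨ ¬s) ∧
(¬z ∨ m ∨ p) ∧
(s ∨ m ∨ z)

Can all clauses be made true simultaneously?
Yes

Yes, the formula is satisfiable.

One satisfying assignment is: m=True, z=True, s=True, p=True

Verification: With this assignment, all 16 clauses evaluate to true.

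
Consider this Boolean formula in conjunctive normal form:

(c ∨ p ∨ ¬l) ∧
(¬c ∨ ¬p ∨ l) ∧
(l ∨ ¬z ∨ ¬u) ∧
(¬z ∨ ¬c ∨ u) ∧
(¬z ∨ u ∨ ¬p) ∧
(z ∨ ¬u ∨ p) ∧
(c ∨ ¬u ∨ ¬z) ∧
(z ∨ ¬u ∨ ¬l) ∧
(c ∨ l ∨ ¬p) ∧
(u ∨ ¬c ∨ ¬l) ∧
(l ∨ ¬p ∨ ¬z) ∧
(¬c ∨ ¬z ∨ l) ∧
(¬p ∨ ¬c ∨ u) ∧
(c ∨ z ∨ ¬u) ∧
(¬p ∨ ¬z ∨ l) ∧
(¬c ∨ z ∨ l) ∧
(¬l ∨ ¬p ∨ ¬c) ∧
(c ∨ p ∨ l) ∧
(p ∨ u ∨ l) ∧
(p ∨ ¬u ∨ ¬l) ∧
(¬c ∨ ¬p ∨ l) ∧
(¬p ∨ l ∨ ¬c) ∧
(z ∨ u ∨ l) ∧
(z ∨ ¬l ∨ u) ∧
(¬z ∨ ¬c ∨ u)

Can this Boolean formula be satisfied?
No

No, the formula is not satisfiable.

No assignment of truth values to the variables can make all 25 clauses true simultaneously.

The formula is UNSAT (unsatisfiable).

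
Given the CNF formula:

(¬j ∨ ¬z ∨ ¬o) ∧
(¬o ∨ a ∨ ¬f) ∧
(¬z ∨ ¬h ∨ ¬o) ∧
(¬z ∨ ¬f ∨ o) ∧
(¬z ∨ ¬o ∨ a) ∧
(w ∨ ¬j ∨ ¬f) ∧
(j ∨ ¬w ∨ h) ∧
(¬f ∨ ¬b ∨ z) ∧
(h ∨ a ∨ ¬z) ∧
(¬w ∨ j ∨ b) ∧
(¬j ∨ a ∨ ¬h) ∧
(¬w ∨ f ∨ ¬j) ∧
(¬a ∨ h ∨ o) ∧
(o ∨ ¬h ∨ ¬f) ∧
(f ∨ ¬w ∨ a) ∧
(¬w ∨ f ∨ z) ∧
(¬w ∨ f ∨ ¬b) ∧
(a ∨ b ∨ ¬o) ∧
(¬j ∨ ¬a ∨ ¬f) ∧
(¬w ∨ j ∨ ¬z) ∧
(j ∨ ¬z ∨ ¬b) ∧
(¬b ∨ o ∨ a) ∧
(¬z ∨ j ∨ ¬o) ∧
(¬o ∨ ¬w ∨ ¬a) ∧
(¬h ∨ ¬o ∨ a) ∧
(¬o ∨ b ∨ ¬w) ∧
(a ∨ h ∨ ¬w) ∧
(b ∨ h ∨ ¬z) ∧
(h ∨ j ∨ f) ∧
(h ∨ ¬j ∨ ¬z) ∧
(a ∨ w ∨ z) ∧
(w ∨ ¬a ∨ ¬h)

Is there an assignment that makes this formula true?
Yes

Yes, the formula is satisfiable.

One satisfying assignment is: h=False, w=False, o=True, f=False, b=False, a=True, z=False, j=True

Verification: With this assignment, all 32 clauses evaluate to true.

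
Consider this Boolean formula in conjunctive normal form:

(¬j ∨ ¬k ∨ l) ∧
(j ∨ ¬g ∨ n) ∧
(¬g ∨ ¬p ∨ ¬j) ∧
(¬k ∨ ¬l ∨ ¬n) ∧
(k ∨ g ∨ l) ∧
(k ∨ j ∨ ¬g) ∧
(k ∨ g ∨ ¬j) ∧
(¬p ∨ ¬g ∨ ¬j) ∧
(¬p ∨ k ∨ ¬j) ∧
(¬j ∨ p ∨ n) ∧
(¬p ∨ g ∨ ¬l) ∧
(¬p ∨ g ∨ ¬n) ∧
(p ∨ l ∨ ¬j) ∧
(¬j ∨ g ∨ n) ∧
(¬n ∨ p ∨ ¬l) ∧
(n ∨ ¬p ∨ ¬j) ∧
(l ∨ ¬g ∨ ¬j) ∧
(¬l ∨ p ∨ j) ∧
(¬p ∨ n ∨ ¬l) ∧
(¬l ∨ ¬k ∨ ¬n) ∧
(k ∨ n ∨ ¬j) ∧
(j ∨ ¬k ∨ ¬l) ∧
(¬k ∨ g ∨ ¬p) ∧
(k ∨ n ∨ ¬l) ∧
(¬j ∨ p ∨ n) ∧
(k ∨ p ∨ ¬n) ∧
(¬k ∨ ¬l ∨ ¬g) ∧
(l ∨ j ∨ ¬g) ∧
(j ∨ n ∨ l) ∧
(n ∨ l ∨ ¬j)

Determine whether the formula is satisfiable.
Yes

Yes, the formula is satisfiable.

One satisfying assignment is: g=False, n=True, l=False, k=True, p=False, j=False

Verification: With this assignment, all 30 clauses evaluate to true.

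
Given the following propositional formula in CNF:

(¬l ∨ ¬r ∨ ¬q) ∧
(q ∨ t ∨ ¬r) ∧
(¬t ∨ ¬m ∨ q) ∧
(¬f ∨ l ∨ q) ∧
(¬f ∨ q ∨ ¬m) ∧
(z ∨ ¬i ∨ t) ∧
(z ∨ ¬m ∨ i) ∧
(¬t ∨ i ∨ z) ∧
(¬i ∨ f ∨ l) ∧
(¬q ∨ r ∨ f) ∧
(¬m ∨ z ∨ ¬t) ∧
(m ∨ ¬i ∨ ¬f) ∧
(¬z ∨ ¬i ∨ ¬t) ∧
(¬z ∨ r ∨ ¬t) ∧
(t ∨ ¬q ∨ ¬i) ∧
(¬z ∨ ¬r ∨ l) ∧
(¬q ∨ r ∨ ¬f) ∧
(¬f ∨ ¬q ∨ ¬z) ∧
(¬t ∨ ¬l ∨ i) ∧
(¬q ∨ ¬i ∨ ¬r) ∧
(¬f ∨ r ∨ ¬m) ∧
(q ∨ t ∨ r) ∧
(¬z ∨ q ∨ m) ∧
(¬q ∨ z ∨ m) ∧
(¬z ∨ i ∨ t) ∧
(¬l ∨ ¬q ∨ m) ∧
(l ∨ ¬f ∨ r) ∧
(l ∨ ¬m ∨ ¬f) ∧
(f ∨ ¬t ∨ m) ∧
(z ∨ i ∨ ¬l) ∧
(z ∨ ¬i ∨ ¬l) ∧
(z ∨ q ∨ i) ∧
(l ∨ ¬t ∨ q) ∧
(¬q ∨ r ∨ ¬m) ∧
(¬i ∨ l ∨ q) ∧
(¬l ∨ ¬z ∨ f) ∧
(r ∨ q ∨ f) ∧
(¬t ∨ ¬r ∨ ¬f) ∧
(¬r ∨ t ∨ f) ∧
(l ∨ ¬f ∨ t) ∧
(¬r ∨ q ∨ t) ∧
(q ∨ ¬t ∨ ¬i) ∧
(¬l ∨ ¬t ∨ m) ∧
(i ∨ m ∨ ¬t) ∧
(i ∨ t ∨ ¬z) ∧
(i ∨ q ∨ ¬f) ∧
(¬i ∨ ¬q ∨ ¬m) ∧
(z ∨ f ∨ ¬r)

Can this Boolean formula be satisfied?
No

No, the formula is not satisfiable.

No assignment of truth values to the variables can make all 48 clauses true simultaneously.

The formula is UNSAT (unsatisfiable).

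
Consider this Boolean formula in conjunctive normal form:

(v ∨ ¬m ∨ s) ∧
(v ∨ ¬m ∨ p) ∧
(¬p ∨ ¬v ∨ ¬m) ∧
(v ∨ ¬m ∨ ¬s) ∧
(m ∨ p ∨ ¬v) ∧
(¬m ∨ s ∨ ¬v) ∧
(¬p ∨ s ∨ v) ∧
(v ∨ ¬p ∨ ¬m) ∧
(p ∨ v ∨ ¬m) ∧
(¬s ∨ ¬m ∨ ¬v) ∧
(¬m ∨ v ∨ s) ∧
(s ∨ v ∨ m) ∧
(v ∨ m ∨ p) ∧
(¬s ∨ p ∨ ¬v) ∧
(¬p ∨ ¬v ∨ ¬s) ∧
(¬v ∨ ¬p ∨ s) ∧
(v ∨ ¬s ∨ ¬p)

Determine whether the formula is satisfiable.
No

No, the formula is not satisfiable.

No assignment of truth values to the variables can make all 17 clauses true simultaneously.

The formula is UNSAT (unsatisfiable).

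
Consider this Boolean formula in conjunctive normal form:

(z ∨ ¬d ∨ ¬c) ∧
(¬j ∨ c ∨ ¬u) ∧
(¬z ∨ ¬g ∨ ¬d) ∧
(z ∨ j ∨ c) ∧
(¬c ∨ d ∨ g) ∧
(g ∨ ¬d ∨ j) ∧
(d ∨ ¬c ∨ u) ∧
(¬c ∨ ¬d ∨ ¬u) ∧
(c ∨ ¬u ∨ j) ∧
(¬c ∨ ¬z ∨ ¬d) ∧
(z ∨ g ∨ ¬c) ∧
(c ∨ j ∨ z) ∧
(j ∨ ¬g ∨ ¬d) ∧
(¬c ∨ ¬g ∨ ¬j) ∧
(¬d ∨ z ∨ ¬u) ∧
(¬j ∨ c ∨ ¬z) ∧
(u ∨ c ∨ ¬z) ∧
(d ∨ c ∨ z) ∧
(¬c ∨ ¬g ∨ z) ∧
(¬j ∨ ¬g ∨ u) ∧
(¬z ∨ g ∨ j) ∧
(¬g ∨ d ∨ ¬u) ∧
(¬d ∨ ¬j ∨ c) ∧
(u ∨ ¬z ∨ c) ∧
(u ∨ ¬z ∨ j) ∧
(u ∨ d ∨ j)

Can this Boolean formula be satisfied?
No

No, the formula is not satisfiable.

No assignment of truth values to the variables can make all 26 clauses true simultaneously.

The formula is UNSAT (unsatisfiable).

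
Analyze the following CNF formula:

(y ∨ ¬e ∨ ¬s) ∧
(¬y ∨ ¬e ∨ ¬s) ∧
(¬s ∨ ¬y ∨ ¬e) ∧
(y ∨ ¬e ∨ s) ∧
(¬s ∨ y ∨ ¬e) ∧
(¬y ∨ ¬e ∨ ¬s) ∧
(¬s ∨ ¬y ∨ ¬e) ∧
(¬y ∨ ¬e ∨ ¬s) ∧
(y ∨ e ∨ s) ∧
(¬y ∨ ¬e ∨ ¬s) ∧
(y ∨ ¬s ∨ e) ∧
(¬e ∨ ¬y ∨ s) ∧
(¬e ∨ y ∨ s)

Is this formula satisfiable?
Yes

Yes, the formula is satisfiable.

One satisfying assignment is: y=True, s=False, e=False

Verification: With this assignment, all 13 clauses evaluate to true.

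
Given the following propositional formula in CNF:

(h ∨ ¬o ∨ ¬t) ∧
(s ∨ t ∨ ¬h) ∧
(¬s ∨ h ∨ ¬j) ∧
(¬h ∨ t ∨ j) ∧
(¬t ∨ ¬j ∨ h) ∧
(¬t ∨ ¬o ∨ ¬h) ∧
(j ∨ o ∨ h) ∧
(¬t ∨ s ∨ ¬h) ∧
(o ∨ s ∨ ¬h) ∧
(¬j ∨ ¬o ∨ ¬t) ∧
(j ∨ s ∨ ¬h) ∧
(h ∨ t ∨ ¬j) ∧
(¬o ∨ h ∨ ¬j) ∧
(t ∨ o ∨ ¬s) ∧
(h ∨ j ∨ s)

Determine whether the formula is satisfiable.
Yes

Yes, the formula is satisfiable.

One satisfying assignment is: s=True, j=False, h=False, t=False, o=True

Verification: With this assignment, all 15 clauses evaluate to true.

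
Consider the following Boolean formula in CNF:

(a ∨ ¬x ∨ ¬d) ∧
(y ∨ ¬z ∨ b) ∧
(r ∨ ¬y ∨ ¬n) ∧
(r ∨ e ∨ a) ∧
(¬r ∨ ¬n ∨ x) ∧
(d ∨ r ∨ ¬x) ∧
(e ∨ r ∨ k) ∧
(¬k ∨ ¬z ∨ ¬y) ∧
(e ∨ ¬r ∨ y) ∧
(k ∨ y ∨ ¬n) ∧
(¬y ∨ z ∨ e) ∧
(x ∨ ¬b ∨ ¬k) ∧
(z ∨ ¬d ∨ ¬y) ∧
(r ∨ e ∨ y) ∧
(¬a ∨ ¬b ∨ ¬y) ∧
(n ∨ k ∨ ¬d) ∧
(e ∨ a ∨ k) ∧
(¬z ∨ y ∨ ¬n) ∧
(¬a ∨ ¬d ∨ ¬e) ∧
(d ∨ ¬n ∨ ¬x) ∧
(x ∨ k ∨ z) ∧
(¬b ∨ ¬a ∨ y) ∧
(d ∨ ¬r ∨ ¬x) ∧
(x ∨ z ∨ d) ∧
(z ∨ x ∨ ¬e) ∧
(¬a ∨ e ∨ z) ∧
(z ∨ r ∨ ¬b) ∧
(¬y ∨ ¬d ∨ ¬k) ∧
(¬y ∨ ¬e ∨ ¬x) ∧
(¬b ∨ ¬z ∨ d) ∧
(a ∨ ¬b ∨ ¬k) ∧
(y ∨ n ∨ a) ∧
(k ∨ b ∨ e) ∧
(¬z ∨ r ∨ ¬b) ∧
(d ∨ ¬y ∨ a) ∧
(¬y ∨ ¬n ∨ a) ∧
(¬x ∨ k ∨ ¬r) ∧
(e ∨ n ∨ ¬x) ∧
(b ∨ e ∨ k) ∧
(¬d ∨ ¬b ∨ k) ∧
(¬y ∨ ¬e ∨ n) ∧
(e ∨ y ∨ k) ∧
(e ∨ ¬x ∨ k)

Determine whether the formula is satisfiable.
No

No, the formula is not satisfiable.

No assignment of truth values to the variables can make all 43 clauses true simultaneously.

The formula is UNSAT (unsatisfiable).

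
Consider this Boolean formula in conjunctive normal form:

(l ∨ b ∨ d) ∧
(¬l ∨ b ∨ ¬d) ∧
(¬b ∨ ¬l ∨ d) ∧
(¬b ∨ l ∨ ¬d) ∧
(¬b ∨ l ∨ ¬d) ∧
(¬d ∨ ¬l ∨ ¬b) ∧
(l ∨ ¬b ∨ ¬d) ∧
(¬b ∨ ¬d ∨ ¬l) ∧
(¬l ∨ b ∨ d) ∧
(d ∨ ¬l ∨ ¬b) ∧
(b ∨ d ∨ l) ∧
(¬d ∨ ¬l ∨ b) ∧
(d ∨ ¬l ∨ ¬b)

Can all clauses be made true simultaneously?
Yes

Yes, the formula is satisfiable.

One satisfying assignment is: b=True, d=False, l=False

Verification: With this assignment, all 13 clauses evaluate to true.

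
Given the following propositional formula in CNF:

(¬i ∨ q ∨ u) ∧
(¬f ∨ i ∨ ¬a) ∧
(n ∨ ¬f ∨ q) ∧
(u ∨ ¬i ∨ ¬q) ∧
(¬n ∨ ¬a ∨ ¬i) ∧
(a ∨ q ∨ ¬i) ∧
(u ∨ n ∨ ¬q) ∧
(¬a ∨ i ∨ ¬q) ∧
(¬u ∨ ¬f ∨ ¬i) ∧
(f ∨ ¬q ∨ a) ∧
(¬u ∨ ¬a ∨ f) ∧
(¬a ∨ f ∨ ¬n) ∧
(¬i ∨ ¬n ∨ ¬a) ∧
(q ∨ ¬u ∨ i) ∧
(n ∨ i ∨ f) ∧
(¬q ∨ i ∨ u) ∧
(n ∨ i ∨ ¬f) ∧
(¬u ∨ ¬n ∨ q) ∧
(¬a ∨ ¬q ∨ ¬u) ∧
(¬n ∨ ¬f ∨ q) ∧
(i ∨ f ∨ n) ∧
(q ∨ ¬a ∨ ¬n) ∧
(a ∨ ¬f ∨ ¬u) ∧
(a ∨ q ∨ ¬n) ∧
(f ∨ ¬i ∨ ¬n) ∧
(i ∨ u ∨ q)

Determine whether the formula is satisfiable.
No

No, the formula is not satisfiable.

No assignment of truth values to the variables can make all 26 clauses true simultaneously.

The formula is UNSAT (unsatisfiable).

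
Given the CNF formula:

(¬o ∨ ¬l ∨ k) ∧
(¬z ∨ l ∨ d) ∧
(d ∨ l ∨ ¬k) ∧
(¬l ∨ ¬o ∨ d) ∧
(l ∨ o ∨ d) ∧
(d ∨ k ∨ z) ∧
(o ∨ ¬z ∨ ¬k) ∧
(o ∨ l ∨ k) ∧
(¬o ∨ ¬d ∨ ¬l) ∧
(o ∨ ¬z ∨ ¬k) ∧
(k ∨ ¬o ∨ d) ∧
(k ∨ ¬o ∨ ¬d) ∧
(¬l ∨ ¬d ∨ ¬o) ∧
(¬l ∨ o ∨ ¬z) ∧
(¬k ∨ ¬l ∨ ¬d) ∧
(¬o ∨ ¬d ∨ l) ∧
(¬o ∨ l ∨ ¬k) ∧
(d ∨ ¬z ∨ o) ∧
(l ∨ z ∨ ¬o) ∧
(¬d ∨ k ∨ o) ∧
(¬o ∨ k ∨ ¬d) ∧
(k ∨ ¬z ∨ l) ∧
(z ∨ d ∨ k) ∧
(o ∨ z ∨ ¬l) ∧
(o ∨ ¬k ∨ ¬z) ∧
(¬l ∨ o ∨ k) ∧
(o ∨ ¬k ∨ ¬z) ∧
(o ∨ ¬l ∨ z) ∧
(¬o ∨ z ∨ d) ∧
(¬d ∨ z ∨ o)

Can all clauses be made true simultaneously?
No

No, the formula is not satisfiable.

No assignment of truth values to the variables can make all 30 clauses true simultaneously.

The formula is UNSAT (unsatisfiable).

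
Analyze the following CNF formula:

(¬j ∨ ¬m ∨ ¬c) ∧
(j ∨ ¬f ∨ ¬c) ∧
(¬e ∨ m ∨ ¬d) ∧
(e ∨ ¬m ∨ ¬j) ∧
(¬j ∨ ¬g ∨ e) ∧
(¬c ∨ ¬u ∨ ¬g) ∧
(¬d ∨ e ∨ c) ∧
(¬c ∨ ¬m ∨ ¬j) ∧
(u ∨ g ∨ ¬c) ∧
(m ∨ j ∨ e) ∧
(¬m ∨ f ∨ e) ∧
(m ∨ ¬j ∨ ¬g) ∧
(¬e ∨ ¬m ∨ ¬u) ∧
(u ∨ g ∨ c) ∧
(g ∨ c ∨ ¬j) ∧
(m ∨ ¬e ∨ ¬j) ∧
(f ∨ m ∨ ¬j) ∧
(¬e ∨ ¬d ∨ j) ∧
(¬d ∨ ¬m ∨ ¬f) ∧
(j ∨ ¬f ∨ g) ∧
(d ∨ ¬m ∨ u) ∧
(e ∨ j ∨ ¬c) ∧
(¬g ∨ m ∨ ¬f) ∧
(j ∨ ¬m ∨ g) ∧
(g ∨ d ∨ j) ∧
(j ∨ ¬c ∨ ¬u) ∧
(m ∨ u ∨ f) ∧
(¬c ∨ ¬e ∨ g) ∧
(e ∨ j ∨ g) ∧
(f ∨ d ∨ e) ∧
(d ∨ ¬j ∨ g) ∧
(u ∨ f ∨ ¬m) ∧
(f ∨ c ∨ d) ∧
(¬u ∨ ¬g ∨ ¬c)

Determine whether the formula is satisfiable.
Yes

Yes, the formula is satisfiable.

One satisfying assignment is: c=False, d=False, j=False, m=True, e=False, u=True, f=True, g=True

Verification: With this assignment, all 34 clauses evaluate to true.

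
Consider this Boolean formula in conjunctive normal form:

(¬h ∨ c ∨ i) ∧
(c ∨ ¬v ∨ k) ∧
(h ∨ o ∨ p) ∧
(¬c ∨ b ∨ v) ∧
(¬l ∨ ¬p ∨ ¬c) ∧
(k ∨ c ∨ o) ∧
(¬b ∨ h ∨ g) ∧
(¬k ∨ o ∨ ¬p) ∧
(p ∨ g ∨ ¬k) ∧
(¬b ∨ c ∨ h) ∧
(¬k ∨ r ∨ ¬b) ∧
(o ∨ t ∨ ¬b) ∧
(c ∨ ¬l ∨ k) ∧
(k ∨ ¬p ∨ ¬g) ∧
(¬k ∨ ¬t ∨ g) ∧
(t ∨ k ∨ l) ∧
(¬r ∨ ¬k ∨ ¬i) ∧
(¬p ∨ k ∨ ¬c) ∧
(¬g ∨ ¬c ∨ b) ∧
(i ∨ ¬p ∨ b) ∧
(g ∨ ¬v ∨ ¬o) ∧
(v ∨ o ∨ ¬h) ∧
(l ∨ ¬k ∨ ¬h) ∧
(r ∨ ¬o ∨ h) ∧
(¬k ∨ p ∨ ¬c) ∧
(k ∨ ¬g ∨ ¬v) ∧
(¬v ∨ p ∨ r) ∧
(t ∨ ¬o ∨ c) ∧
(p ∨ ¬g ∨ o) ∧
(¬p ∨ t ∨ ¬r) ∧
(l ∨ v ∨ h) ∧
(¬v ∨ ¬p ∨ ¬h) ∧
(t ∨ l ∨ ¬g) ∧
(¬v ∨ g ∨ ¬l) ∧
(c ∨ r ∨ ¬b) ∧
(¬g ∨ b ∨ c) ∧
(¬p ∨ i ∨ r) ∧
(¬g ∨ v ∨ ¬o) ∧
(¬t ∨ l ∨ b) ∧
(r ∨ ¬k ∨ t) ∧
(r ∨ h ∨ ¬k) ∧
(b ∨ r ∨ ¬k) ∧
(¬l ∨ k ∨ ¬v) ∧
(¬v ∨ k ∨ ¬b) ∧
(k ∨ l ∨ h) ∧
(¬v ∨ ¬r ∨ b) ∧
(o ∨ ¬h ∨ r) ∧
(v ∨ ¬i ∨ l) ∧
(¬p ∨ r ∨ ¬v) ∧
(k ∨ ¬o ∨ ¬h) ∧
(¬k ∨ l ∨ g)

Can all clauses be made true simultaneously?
Yes

Yes, the formula is satisfiable.

One satisfying assignment is: l=False, i=False, h=False, r=True, c=True, v=True, p=True, t=True, o=True, g=True, b=True, k=True

Verification: With this assignment, all 51 clauses evaluate to true.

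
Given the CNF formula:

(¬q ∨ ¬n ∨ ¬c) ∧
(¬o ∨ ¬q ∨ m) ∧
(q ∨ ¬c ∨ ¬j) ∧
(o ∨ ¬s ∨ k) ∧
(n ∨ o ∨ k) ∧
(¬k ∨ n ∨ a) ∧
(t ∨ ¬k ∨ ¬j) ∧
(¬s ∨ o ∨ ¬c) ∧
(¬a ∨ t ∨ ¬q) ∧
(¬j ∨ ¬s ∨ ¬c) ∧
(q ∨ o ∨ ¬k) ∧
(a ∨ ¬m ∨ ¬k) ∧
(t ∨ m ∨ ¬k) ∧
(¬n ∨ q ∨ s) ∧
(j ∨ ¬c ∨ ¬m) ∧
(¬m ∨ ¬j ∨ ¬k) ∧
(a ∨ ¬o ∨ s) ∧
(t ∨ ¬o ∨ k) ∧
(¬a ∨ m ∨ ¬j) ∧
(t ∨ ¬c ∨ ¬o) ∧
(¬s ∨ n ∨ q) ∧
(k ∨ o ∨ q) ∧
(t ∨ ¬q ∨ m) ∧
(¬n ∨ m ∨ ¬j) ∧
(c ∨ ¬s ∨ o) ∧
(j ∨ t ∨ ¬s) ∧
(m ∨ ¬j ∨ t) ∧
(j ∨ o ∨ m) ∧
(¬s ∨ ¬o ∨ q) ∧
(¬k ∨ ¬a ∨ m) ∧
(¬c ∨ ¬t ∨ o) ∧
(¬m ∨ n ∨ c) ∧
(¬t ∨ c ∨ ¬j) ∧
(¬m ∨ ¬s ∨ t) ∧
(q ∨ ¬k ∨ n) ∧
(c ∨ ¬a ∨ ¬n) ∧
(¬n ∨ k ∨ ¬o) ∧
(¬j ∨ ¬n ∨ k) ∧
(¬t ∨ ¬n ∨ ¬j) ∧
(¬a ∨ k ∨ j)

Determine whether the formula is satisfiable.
Yes

Yes, the formula is satisfiable.

One satisfying assignment is: c=False, m=True, n=True, o=False, j=False, a=False, q=True, s=False, t=False, k=False

Verification: With this assignment, all 40 clauses evaluate to true.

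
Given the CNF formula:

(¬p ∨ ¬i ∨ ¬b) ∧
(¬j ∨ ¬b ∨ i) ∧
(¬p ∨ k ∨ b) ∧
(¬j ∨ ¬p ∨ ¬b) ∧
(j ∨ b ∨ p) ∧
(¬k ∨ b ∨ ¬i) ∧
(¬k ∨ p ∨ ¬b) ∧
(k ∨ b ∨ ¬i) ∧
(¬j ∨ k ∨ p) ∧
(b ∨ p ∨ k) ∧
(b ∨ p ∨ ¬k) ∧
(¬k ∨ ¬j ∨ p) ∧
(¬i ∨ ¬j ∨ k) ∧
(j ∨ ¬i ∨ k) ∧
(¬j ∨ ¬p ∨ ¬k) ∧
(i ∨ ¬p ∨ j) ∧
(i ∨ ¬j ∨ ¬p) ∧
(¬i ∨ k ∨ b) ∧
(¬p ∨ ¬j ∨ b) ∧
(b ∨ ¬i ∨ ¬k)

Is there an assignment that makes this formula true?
Yes

Yes, the formula is satisfiable.

One satisfying assignment is: i=False, p=False, b=True, k=False, j=False

Verification: With this assignment, all 20 clauses evaluate to true.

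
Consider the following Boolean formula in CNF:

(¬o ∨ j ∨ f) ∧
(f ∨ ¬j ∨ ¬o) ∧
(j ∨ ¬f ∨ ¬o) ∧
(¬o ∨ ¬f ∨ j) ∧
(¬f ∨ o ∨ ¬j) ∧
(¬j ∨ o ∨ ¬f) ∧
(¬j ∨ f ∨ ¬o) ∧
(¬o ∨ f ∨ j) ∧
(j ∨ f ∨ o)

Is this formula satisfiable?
Yes

Yes, the formula is satisfiable.

One satisfying assignment is: j=True, f=False, o=False

Verification: With this assignment, all 9 clauses evaluate to true.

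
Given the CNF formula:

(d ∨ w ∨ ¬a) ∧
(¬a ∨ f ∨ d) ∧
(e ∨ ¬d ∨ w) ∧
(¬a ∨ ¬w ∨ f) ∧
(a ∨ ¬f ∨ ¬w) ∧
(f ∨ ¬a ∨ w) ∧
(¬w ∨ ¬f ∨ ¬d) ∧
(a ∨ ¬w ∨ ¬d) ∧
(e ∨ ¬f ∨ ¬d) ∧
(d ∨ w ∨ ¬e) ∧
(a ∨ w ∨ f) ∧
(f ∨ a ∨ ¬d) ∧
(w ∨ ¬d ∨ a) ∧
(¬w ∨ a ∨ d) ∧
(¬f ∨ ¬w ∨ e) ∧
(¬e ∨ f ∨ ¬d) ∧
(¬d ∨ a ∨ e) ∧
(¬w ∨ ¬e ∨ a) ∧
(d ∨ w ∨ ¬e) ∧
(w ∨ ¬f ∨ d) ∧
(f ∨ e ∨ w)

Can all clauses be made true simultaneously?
Yes

Yes, the formula is satisfiable.

One satisfying assignment is: f=True, e=True, w=False, a=True, d=True

Verification: With this assignment, all 21 clauses evaluate to true.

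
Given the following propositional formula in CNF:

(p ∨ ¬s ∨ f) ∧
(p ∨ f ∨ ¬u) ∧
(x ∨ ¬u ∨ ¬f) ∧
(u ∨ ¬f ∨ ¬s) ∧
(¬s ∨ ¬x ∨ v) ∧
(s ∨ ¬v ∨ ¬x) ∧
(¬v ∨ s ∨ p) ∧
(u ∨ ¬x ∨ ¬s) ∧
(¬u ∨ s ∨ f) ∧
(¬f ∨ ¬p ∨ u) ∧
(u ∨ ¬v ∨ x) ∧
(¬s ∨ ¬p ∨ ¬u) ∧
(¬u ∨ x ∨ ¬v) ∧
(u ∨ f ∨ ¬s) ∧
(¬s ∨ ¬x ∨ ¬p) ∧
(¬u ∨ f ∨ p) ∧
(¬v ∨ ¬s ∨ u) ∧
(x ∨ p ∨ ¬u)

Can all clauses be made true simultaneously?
Yes

Yes, the formula is satisfiable.

One satisfying assignment is: u=False, s=False, f=False, v=False, p=False, x=False

Verification: With this assignment, all 18 clauses evaluate to true.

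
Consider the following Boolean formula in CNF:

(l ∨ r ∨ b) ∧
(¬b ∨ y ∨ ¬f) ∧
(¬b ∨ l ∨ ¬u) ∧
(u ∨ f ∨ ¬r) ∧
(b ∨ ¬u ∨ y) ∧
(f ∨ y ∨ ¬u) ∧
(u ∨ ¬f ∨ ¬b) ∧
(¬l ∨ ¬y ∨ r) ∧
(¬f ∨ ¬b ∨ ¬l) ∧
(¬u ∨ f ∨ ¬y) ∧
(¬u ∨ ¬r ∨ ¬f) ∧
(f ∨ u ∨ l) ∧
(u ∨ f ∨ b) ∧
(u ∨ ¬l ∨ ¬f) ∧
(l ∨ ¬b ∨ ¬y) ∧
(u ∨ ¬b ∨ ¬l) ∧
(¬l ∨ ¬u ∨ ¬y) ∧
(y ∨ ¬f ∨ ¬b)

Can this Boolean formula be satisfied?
Yes

Yes, the formula is satisfiable.

One satisfying assignment is: b=False, u=False, l=False, y=True, f=True, r=True

Verification: With this assignment, all 18 clauses evaluate to true.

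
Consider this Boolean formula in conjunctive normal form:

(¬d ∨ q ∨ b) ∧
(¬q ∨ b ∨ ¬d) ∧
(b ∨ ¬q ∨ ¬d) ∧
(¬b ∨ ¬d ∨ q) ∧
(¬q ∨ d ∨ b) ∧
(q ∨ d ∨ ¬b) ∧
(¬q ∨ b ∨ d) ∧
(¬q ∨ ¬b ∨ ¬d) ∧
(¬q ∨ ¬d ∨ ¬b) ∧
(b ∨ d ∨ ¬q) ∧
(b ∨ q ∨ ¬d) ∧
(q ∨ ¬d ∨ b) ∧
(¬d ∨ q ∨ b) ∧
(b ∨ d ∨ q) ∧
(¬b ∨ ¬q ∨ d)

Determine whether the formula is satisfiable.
No

No, the formula is not satisfiable.

No assignment of truth values to the variables can make all 15 clauses true simultaneously.

The formula is UNSAT (unsatisfiable).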